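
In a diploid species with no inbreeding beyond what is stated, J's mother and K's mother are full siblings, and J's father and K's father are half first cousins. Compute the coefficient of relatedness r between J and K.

With two independent routes of shared ancestry, r is the sum of the two contributions.
J and K are related in two ways: first cousins through their mothers (r = 1/8) and half second cousins through their fathers (r = 1/64).
r = 1/8 + 1/64 = 0.140625.

0.140625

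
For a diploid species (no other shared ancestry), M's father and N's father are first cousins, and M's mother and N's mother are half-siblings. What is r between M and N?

0.09375

Relatedness sums over independent paths through distinct common ancestors.
M and N are related in two ways: second cousins through their fathers (r = 1/32) and half first cousins through their mothers (r = 1/16).
r = 1/32 + 1/16 = 3/32 = 0.09375.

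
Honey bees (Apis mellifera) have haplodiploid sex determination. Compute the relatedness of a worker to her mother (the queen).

0.5

One meiotic link between diploid queen and diploid daughter: r = 1/2.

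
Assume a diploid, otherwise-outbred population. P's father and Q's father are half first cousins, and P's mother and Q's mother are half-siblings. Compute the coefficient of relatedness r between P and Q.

With two independent routes of shared ancestry, r is the sum of the two contributions.
P and Q are related in two ways: half second cousins through their fathers (r = 1/64) and half first cousins through their mothers (r = 1/16).
r = 1/64 + 1/16 = 0.078125.

0.078125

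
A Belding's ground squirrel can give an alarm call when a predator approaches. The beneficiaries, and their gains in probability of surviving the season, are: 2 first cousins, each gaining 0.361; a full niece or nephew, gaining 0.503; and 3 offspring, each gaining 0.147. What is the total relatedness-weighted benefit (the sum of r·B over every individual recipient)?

r to a first cousin = 0.125 (first cousins share one grandparent pair — two paths of length 4: r = 2·(1/2)^4 = 1/8).
r to a full niece or nephew = 0.25 (full aunt/uncle↔niece/nephew: two paths of length 3 through the shared grandparent pair: r = 2·(1/2)^3 = 1/4).
r to an offspring = 1/2 (one parent–offspring link: r = (1/2)^1 = 1/2).
Summing one r·B term per recipient: 2·0.125·0.361 + 1·0.25·0.503 + 3·0.5·0.147 = 0.4365.

0.4365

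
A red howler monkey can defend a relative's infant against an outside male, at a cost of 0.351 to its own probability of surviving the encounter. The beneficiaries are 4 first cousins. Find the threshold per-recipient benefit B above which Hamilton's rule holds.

r to a first cousin = 1/8 (first cousins share one grandparent pair — two paths of length 4: r = 2·(1/2)^4 = 1/8).
Hamilton's rule with n recipients of equal r: n·r·B > C, so B > C/(n·r) = 0.351/(4·0.125) = 0.702.

0.702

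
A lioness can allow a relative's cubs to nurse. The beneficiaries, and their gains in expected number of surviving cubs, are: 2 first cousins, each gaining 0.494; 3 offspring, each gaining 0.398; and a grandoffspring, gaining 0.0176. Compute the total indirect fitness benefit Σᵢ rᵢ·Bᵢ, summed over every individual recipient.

r to a first cousin = 1/8 (first cousins share one grandparent pair — two paths of length 4: r = 2·(1/2)^4 = 1/8).
r to an offspring = 1/2 (one parent–offspring link: r = (1/2)^1 = 1/2).
r to a grandoffspring = 0.25 (two parent–offspring links: r = (1/2)^2 = 1/4).
Summing one r·B term per recipient: 2·0.125·0.494 + 3·0.5·0.398 + 1·0.25·0.0176 = 0.7249.

0.7249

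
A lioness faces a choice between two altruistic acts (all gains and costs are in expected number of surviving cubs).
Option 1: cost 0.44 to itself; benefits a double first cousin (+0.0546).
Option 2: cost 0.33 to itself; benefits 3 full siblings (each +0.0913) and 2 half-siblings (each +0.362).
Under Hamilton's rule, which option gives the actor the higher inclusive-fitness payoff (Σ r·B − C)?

Option 1: r to a double first cousin = 0.25.
Option 1: Σ r·B − C = (1·0.25·0.0546) − 0.44 = -0.42635.
Option 2: r to a full sibling = 0.5.
Option 2: r to a half-sibling = 0.25.
Option 2: Σ r·B − C = (3·0.5·0.0913 + 2·0.25·0.362) − 0.33 = -0.01205.
Option 2 has the higher net inclusive-fitness payoff.

Option 2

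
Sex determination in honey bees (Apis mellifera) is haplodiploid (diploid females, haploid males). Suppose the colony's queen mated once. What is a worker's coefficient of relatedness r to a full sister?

0.75

Haplodiploid full sisters inherit their father's entire haploid genome identically (contributing 1/2) and on average half of their mother's contribution (1/2 · 1/2 = 1/4); r = 1/2 + 1/4 = 3/4.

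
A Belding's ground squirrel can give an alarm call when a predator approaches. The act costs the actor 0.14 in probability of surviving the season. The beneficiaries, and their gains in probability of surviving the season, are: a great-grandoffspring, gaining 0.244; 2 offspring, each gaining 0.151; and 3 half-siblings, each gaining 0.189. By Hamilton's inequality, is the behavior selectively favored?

Yes

Hamilton's rule: the trait is favored when the sum of r·B over every recipient exceeds the actor's cost C.
r to a great-grandoffspring = 0.125 (three parent–offspring links: r = (1/2)^3 = 1/8).
r to an offspring = 1/2 (one parent–offspring link: r = (1/2)^1 = 1/2).
r to a half-sibling = 0.25 (half-sibs share one parent — one path of length 2: r = (1/2)^2 = 1/4).
Summing one r·B term per recipient: 1·0.125·0.244 + 2·0.5·0.151 + 3·0.25·0.189 = 0.32325.
0.32325 > 0.14: the indirect benefit exceeds the cost.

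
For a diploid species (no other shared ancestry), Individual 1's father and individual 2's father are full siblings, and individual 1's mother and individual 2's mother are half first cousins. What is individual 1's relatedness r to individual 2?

With two independent routes of shared ancestry, r is the sum of the two contributions.
Individual 1 and individual 2 are related in two ways: first cousins through their fathers (r = 1/8) and half second cousins through their mothers (r = 1/64).
r = 1/8 + 1/64 = 9/64 = 0.140625.

0.140625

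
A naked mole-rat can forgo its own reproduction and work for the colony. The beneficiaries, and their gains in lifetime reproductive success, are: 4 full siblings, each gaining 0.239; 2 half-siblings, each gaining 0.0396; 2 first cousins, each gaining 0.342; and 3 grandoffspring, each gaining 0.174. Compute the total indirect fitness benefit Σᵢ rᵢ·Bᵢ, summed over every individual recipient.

0.7138

r to a full sibling = 0.5 (full sibs share both parents — two paths of length 2: r = 2·(1/2)^2 = 1/2).
r to a half-sibling = 1/4 (half-sibs share one parent — one path of length 2: r = (1/2)^2 = 1/4).
r to a first cousin = 0.125 (first cousins share one grandparent pair — two paths of length 4: r = 2·(1/2)^4 = 1/8).
r to a grandoffspring = 0.25 (two parent–offspring links: r = (1/2)^2 = 1/4).
Summing one r·B term per recipient: 4·0.5·0.239 + 2·0.25·0.0396 + 2·0.125·0.342 + 3·0.25·0.174 = 0.7138.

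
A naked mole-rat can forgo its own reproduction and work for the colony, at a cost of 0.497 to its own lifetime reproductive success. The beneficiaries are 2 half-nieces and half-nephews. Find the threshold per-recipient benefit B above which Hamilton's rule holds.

r to a half-niece or half-nephew = 0.125 (half-aunt/uncle↔niece/nephew: one path of length 3: r = (1/2)^3 = 1/8).
Hamilton's rule with n recipients of equal r: n·r·B > C, so B > C/(n·r) = 0.497/(2·0.125) = 1.988.

1.988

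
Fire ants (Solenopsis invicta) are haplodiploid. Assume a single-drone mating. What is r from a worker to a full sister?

Haplodiploid full sisters inherit their father's entire haploid genome identically (contributing 1/2) and on average half of their mother's contribution (1/2 · 1/2 = 1/4); r = 1/2 + 1/4 = 3/4.

0.75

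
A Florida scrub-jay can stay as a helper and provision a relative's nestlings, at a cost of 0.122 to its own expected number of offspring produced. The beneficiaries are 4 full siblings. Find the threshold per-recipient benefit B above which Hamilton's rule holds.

0.061

r to a full sibling = 0.5 (full sibs share both parents — two paths of length 2: r = 2·(1/2)^2 = 1/2).
Hamilton's rule with n recipients of equal r: n·r·B > C, so B > C/(n·r) = 0.122/(4·0.5) = 0.061.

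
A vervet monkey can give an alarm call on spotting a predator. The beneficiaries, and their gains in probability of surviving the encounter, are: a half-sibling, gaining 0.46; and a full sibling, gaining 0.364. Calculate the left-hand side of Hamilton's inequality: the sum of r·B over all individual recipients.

0.297

r to a half-sibling = 1/4 (half-sibs share one parent — one path of length 2: r = (1/2)^2 = 1/4).
r to a full sibling = 0.5 (full sibs share both parents — two paths of length 2: r = 2·(1/2)^2 = 1/2).
Summing one r·B term per recipient: 1·0.25·0.46 + 1·0.5·0.364 = 0.297.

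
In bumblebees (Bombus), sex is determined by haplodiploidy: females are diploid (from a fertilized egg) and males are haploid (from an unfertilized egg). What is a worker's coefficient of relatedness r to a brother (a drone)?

0.25

Her haploid brother carries none of their father's genes and a random half of their mother's genome; that half matches the maternal half of her own genome with probability 1/2: r = 1/2 · 1/2 = 1/4.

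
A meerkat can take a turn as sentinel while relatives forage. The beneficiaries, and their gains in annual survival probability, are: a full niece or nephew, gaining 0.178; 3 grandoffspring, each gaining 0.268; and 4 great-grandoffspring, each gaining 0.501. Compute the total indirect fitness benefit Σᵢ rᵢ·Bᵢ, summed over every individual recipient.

0.496

r to a full niece or nephew = 0.25 (full aunt/uncle↔niece/nephew: two paths of length 3 through the shared grandparent pair: r = 2·(1/2)^3 = 1/4).
r to a grandoffspring = 0.25 (two parent–offspring links: r = (1/2)^2 = 1/4).
r to a great-grandoffspring = 1/8 (three parent–offspring links: r = (1/2)^3 = 1/8).
Summing one r·B term per recipient: 1·0.25·0.178 + 3·0.25·0.268 + 4·0.125·0.501 = 0.496.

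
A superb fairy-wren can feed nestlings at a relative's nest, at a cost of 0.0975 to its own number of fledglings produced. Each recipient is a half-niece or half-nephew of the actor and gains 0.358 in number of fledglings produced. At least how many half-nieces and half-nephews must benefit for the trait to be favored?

r to a half-niece or half-nephew = 1/8 (half-aunt/uncle↔niece/nephew: one path of length 3: r = (1/2)^3 = 1/8).
Hamilton's rule: n·r·B > C  ⇒  n > C/(r·B) = 0.0975/(0.125·0.358) = 2.179.
The smallest integer exceeding 2.179 is 3.

3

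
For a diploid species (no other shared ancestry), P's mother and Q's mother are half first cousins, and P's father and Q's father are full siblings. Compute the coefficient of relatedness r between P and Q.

0.140625

Wright's path rule: contributions from independent ancestry routes add.
P and Q are related in two ways: half second cousins through their mothers (r = 1/64) and first cousins through their fathers (r = 1/8).
r = 1/64 + 1/8 = 0.140625.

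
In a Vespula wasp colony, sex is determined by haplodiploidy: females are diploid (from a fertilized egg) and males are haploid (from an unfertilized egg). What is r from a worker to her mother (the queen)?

0.5

One meiotic link between diploid queen and diploid daughter: r = 1/2.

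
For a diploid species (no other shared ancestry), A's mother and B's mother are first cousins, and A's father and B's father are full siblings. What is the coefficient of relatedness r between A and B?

0.15625

Relatedness sums over independent paths through distinct common ancestors.
A and B are related in two ways: second cousins through their mothers (r = 1/32) and first cousins through their fathers (r = 1/8).
r = 1/32 + 1/8 = 0.15625.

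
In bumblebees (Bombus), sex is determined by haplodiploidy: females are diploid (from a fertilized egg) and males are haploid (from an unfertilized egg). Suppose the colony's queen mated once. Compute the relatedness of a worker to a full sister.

0.75

Haplodiploid full sisters inherit their father's entire haploid genome identically (contributing 1/2) and on average half of their mother's contribution (1/2 · 1/2 = 1/4); r = 1/2 + 1/4 = 3/4.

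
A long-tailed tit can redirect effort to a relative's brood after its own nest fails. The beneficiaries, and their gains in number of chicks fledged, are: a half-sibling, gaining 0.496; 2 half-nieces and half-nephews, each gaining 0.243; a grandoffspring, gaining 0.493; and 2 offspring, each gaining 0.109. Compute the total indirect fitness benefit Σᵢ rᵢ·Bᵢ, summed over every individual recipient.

r to a half-sibling = 0.25 (half-sibs share one parent — one path of length 2: r = (1/2)^2 = 1/4).
r to a half-niece or half-nephew = 1/8 (half-aunt/uncle↔niece/nephew: one path of length 3: r = (1/2)^3 = 1/8).
r to a grandoffspring = 1/4 (two parent–offspring links: r = (1/2)^2 = 1/4).
r to an offspring = 1/2 (one parent–offspring link: r = (1/2)^1 = 1/2).
Summing one r·B term per recipient: 1·0.25·0.496 + 2·0.125·0.243 + 1·0.25·0.493 + 2·0.5·0.109 = 0.417.

0.417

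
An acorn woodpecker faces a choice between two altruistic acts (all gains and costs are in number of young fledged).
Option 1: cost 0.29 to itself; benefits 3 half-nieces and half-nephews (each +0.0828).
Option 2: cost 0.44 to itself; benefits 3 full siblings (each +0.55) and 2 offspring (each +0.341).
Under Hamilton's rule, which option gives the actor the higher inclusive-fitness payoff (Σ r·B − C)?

Option 2

Option 1: r to a half-niece or half-nephew = 0.125.
Option 1: Σ r·B − C = (3·0.125·0.0828) − 0.29 = -0.25895.
Option 2: r to a full sibling = 0.5.
Option 2: r to an offspring = 0.5.
Option 2: Σ r·B − C = (3·0.5·0.55 + 2·0.5·0.341) − 0.44 = 0.726.
Option 2 has the higher net inclusive-fitness payoff.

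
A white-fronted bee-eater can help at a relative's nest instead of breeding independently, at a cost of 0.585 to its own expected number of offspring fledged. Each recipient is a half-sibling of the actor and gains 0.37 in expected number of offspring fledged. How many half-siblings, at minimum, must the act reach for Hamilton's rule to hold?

r to a half-sibling = 1/4 (half-sibs share one parent — one path of length 2: r = (1/2)^2 = 1/4).
Hamilton's rule: n·r·B > C  ⇒  n > C/(r·B) = 0.585/(0.25·0.37) = 6.324.
The smallest integer exceeding 6.324 is 7.

7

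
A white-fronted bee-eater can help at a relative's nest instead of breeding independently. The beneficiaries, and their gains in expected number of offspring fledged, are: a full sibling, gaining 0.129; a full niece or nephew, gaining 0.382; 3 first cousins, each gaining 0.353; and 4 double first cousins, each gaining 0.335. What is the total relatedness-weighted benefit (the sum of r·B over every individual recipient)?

0.627375

r to a full sibling = 1/2 (full sibs share both parents — two paths of length 2: r = 2·(1/2)^2 = 1/2).
r to a full niece or nephew = 1/4 (full aunt/uncle↔niece/nephew: two paths of length 3 through the shared grandparent pair: r = 2·(1/2)^3 = 1/4).
r to a first cousin = 1/8 (first cousins share one grandparent pair — two paths of length 4: r = 2·(1/2)^4 = 1/8).
r to a double first cousin = 0.25 (double first cousins share both grandparent pairs — four paths of length 4: r = 4·(1/2)^4 = 1/4).
Summing one r·B term per recipient: 1·0.5·0.129 + 1·0.25·0.382 + 3·0.125·0.353 + 4·0.25·0.335 = 0.627375.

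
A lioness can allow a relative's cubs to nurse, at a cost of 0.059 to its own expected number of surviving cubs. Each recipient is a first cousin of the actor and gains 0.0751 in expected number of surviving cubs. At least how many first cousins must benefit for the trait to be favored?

r to a first cousin = 0.125 (first cousins share one grandparent pair — two paths of length 4: r = 2·(1/2)^4 = 1/8).
Hamilton's rule: n·r·B > C  ⇒  n > C/(r·B) = 0.059/(0.125·0.0751) = 6.285.
The smallest integer exceeding 6.285 is 7.

7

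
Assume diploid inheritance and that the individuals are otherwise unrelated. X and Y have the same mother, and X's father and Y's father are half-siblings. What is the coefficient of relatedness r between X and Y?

0.3125

Relatedness sums over independent paths through distinct common ancestors.
X and Y are related in two ways: half-sibs through their shared mother (r = 1/4) and half first cousins through their fathers (r = 1/16).
r = 1/4 + 1/16 = 5/16 = 0.3125.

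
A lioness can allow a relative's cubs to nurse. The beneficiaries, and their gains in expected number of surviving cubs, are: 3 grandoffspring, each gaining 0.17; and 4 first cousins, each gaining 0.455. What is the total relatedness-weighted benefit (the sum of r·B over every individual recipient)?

r to a grandoffspring = 0.25 (two parent–offspring links: r = (1/2)^2 = 1/4).
r to a first cousin = 0.125 (first cousins share one grandparent pair — two paths of length 4: r = 2·(1/2)^4 = 1/8).
Summing one r·B term per recipient: 3·0.25·0.17 + 4·0.125·0.455 = 0.355.

0.355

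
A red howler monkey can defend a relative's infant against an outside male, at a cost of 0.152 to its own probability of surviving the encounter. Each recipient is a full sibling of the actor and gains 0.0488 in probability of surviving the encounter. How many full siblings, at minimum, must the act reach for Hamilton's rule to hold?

7

r to a full sibling = 1/2 (full sibs share both parents — two paths of length 2: r = 2·(1/2)^2 = 1/2).
Hamilton's rule: n·r·B > C  ⇒  n > C/(r·B) = 0.152/(0.5·0.0488) = 6.23.
The smallest integer exceeding 6.23 is 7.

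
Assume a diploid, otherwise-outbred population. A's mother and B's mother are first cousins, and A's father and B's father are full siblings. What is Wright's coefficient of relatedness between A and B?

0.15625

With two independent routes of shared ancestry, r is the sum of the two contributions.
A and B are related in two ways: second cousins through their mothers (r = 1/32) and first cousins through their fathers (r = 1/8).
r = 1/32 + 1/8 = 0.15625.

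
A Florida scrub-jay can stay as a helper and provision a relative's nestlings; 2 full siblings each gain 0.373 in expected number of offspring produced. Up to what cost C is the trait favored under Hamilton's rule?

0.373

r to a full sibling = 0.5 (full sibs share both parents — two paths of length 2: r = 2·(1/2)^2 = 1/2).
Hamilton's rule: n·r·B > C, so the trait is favored while C < n·r·B = 2·0.5·0.373 = 0.373.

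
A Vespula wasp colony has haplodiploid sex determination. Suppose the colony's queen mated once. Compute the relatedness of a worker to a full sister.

Haplodiploid full sisters inherit their father's entire haploid genome identically (contributing 1/2) and on average half of their mother's contribution (1/2 · 1/2 = 1/4); r = 1/2 + 1/4 = 3/4.

0.75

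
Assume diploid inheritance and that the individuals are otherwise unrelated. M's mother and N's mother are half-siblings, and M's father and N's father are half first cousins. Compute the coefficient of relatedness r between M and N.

Relatedness sums over independent paths through distinct common ancestors.
M and N are related in two ways: half first cousins through their mothers (r = 1/16) and half second cousins through their fathers (r = 1/64).
r = 1/16 + 1/64 = 5/64 = 0.078125.

0.078125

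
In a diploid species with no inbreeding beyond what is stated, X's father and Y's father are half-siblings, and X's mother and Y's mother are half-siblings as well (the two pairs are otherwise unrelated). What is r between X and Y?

Wright's path rule: contributions from independent ancestry routes add.
X and Y are related in two ways: half first cousins through their fathers (r = 1/16) and half first cousins through their mothers (r = 1/16).
r = 1/16 + 1/16 = 1/8 = 0.125.

0.125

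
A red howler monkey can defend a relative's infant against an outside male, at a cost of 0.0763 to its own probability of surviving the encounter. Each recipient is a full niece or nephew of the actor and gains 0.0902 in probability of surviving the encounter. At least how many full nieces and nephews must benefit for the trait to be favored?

4

r to a full niece or nephew = 1/4 (full aunt/uncle↔niece/nephew: two paths of length 3 through the shared grandparent pair: r = 2·(1/2)^3 = 1/4).
Hamilton's rule: n·r·B > C  ⇒  n > C/(r·B) = 0.0763/(0.25·0.0902) = 3.384.
The smallest integer exceeding 3.384 is 4.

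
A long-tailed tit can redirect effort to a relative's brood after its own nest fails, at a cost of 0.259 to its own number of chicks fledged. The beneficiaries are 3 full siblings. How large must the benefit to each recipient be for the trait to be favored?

r to a full sibling = 1/2 (full sibs share both parents — two paths of length 2: r = 2·(1/2)^2 = 1/2).
Hamilton's rule with n recipients of equal r: n·r·B > C, so B > C/(n·r) = 0.259/(3·0.5) = 0.1727.

0.1727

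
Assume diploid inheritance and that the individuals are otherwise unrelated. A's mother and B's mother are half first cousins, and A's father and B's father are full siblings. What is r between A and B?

Wright's path rule: contributions from independent ancestry routes add.
A and B are related in two ways: half second cousins through their mothers (r = 1/64) and first cousins through their fathers (r = 1/8).
r = 1/64 + 1/8 = 0.140625.

0.140625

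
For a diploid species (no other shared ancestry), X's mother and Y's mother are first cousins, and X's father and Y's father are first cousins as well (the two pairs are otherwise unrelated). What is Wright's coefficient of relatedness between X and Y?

0.0625

Wright's path rule: contributions from independent ancestry routes add.
X and Y are related in two ways: second cousins through their mothers (r = 1/32) and second cousins through their fathers (r = 1/32).
r = 1/32 + 1/32 = 1/16 = 0.0625.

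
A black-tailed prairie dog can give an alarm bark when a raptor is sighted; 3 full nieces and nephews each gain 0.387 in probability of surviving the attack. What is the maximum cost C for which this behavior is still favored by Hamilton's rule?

0.29025

r to a full niece or nephew = 0.25 (full aunt/uncle↔niece/nephew: two paths of length 3 through the shared grandparent pair: r = 2·(1/2)^3 = 1/4).
Hamilton's rule: n·r·B > C, so the trait is favored while C < n·r·B = 3·0.25·0.387 = 0.29025.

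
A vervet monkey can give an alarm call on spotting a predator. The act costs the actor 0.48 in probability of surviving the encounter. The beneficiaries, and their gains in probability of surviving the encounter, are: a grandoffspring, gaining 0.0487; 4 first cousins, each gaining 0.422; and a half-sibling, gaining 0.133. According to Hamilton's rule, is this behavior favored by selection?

No

Hamilton's rule: the trait is favored when the sum of r·B over every recipient exceeds the actor's cost C.
r to a grandoffspring = 0.25 (two parent–offspring links: r = (1/2)^2 = 1/4).
r to a first cousin = 0.125 (first cousins share one grandparent pair — two paths of length 4: r = 2·(1/2)^4 = 1/8).
r to a half-sibling = 0.25 (half-sibs share one parent — one path of length 2: r = (1/2)^2 = 1/4).
Summing one r·B term per recipient: 1·0.25·0.0487 + 4·0.125·0.422 + 1·0.25·0.133 = 0.256425.
0.256425 < 0.48: the indirect benefit is less than the cost.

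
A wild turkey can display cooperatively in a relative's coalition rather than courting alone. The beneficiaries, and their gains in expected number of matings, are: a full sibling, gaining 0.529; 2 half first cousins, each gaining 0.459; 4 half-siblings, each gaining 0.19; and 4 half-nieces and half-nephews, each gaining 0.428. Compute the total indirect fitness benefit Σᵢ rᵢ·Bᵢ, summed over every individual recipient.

r to a full sibling = 0.5 (full sibs share both parents — two paths of length 2: r = 2·(1/2)^2 = 1/2).
r to a half first cousin = 1/16 (half first cousins share one grandparent — one path of length 4: r = (1/2)^4 = 1/16).
r to a half-sibling = 0.25 (half-sibs share one parent — one path of length 2: r = (1/2)^2 = 1/4).
r to a half-niece or half-nephew = 1/8 (half-aunt/uncle↔niece/nephew: one path of length 3: r = (1/2)^3 = 1/8).
Summing one r·B term per recipient: 1·0.5·0.529 + 2·0.0625·0.459 + 4·0.25·0.19 + 4·0.125·0.428 = 0.725875.

0.725875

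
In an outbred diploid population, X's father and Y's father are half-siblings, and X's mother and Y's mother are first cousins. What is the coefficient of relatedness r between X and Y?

Independent pedigree routes through distinct common ancestors add.
X and Y are related in two ways: half first cousins through their fathers (r = 1/16) and second cousins through their mothers (r = 1/32).
r = 1/16 + 1/32 = 0.09375.

0.09375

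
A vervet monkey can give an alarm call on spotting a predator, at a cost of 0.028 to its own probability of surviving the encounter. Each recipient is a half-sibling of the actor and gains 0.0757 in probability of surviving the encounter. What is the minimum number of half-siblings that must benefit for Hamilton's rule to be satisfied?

r to a half-sibling = 0.25 (half-sibs share one parent — one path of length 2: r = (1/2)^2 = 1/4).
Hamilton's rule: n·r·B > C  ⇒  n > C/(r·B) = 0.028/(0.25·0.0757) = 1.48.
The smallest integer exceeding 1.48 is 2.

2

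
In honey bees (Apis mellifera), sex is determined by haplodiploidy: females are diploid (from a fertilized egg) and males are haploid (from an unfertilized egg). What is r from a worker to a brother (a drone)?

0.25

Her haploid brother carries none of their father's genes and a random half of their mother's genome; that half matches the maternal half of her own genome with probability 1/2: r = 1/2 · 1/2 = 1/4.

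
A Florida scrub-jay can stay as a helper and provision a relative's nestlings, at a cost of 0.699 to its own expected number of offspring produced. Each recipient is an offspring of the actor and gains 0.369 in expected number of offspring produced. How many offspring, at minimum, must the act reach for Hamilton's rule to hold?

4

r to an offspring = 0.5 (one parent–offspring link: r = (1/2)^1 = 1/2).
Hamilton's rule: n·r·B > C  ⇒  n > C/(r·B) = 0.699/(0.5·0.369) = 3.789.
The smallest integer exceeding 3.789 is 4.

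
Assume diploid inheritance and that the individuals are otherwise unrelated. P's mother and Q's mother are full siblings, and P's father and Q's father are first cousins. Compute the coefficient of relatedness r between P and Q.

Independent pedigree routes through distinct common ancestors add.
P and Q are related in two ways: first cousins through their mothers (r = 1/8) and second cousins through their fathers (r = 1/32).
r = 1/8 + 1/32 = 0.15625.

0.15625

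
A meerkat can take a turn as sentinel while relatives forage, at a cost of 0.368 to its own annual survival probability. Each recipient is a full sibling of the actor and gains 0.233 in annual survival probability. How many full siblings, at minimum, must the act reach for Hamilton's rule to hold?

4

r to a full sibling = 1/2 (full sibs share both parents — two paths of length 2: r = 2·(1/2)^2 = 1/2).
Hamilton's rule: n·r·B > C  ⇒  n > C/(r·B) = 0.368/(0.5·0.233) = 3.159.
The smallest integer exceeding 3.159 is 4.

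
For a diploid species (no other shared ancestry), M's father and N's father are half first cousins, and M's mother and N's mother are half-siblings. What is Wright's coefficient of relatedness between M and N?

Relatedness sums over independent paths through distinct common ancestors.
M and N are related in two ways: half second cousins through their fathers (r = 1/64) and half first cousins through their mothers (r = 1/16).
r = 1/64 + 1/16 = 0.078125.

0.078125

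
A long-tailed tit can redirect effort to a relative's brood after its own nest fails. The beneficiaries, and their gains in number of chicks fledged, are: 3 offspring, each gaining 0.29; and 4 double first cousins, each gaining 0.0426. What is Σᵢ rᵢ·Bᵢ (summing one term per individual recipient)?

r to an offspring = 1/2 (one parent–offspring link: r = (1/2)^1 = 1/2).
r to a double first cousin = 1/4 (double first cousins share both grandparent pairs — four paths of length 4: r = 4·(1/2)^4 = 1/4).
Summing one r·B term per recipient: 3·0.5·0.29 + 4·0.25·0.0426 = 0.4776.

0.4776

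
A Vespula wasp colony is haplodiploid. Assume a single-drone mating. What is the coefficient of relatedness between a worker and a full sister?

Haplodiploid full sisters inherit their father's entire haploid genome identically (contributing 1/2) and on average half of their mother's contribution (1/2 · 1/2 = 1/4); r = 1/2 + 1/4 = 3/4.

0.75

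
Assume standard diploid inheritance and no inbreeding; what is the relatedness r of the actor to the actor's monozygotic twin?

1

Each parent–offspring link contributes a factor of 1/2, and independent paths through distinct common ancestors add.
Monozygotic twins share every allele identical by descent: r = 1.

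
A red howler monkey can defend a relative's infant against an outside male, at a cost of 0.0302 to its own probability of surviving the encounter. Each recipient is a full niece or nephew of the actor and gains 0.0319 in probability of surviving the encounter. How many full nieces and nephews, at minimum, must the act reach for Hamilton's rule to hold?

r to a full niece or nephew = 1/4 (full aunt/uncle↔niece/nephew: two paths of length 3 through the shared grandparent pair: r = 2·(1/2)^3 = 1/4).
Hamilton's rule: n·r·B > C  ⇒  n > C/(r·B) = 0.0302/(0.25·0.0319) = 3.787.
The smallest integer exceeding 3.787 is 4.

4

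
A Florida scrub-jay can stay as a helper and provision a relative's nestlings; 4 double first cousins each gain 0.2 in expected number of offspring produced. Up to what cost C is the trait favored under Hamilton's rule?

r to a double first cousin = 1/4 (double first cousins share both grandparent pairs — four paths of length 4: r = 4·(1/2)^4 = 1/4).
Hamilton's rule: n·r·B > C, so the trait is favored while C < n·r·B = 4·0.25·0.2 = 0.2.

0.2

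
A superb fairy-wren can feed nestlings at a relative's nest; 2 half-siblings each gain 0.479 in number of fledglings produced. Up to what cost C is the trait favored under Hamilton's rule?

r to a half-sibling = 0.25 (half-sibs share one parent — one path of length 2: r = (1/2)^2 = 1/4).
Hamilton's rule: n·r·B > C, so the trait is favored while C < n·r·B = 2·0.25·0.479 = 0.2395.

0.2395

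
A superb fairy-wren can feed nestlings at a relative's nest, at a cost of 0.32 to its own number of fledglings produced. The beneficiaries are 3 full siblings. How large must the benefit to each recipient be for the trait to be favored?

r to a full sibling = 1/2 (full sibs share both parents — two paths of length 2: r = 2·(1/2)^2 = 1/2).
Hamilton's rule with n recipients of equal r: n·r·B > C, so B > C/(n·r) = 0.32/(3·0.5) = 0.2133.

0.2133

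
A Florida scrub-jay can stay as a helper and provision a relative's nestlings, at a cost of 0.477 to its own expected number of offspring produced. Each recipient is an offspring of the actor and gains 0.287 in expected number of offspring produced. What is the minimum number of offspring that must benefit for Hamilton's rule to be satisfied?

4

r to an offspring = 1/2 (one parent–offspring link: r = (1/2)^1 = 1/2).
Hamilton's rule: n·r·B > C  ⇒  n > C/(r·B) = 0.477/(0.5·0.287) = 3.324.
The smallest integer exceeding 3.324 is 4.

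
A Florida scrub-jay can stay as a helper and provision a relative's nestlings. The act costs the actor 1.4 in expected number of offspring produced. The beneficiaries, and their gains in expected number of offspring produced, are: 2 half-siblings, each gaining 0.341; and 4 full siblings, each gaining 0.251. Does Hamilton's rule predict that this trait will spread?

No

Hamilton's rule: the trait is favored when the sum of r·B over every recipient exceeds the actor's cost C.
r to a half-sibling = 1/4 (half-sibs share one parent — one path of length 2: r = (1/2)^2 = 1/4).
r to a full sibling = 0.5 (full sibs share both parents — two paths of length 2: r = 2·(1/2)^2 = 1/2).
Summing one r·B term per recipient: 2·0.25·0.341 + 4·0.5·0.251 = 0.6725.
0.6725 < 1.4: the indirect benefit is less than the cost.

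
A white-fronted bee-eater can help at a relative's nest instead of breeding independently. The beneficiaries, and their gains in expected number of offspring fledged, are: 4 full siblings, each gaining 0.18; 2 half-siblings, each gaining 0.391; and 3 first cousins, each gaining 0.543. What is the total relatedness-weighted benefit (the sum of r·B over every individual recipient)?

r to a full sibling = 0.5 (full sibs share both parents — two paths of length 2: r = 2·(1/2)^2 = 1/2).
r to a half-sibling = 0.25 (half-sibs share one parent — one path of length 2: r = (1/2)^2 = 1/4).
r to a first cousin = 0.125 (first cousins share one grandparent pair — two paths of length 4: r = 2·(1/2)^4 = 1/8).
Summing one r·B term per recipient: 4·0.5·0.18 + 2·0.25·0.391 + 3·0.125·0.543 = 0.759125.

0.759125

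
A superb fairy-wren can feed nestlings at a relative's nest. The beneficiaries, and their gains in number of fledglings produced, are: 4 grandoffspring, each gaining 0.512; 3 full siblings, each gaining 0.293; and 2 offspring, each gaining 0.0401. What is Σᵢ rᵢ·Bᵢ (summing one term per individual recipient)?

r to a grandoffspring = 0.25 (two parent–offspring links: r = (1/2)^2 = 1/4).
r to a full sibling = 1/2 (full sibs share both parents — two paths of length 2: r = 2·(1/2)^2 = 1/2).
r to an offspring = 0.5 (one parent–offspring link: r = (1/2)^1 = 1/2).
Summing one r·B term per recipient: 4·0.25·0.512 + 3·0.5·0.293 + 2·0.5·0.0401 = 0.9916.

0.9916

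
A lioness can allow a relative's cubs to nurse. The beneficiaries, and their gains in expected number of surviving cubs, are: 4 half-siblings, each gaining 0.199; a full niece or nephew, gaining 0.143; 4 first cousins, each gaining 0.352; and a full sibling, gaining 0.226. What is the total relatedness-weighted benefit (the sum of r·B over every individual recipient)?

0.52375

r to a half-sibling = 1/4 (half-sibs share one parent — one path of length 2: r = (1/2)^2 = 1/4).
r to a full niece or nephew = 1/4 (full aunt/uncle↔niece/nephew: two paths of length 3 through the shared grandparent pair: r = 2·(1/2)^3 = 1/4).
r to a first cousin = 0.125 (first cousins share one grandparent pair — two paths of length 4: r = 2·(1/2)^4 = 1/8).
r to a full sibling = 0.5 (full sibs share both parents — two paths of length 2: r = 2·(1/2)^2 = 1/2).
Summing one r·B term per recipient: 4·0.25·0.199 + 1·0.25·0.143 + 4·0.125·0.352 + 1·0.5·0.226 = 0.52375.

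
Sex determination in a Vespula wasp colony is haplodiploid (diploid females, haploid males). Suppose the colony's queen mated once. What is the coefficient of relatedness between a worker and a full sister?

0.75

Haplodiploid full sisters inherit their father's entire haploid genome identically (contributing 1/2) and on average half of their mother's contribution (1/2 · 1/2 = 1/4); r = 1/2 + 1/4 = 3/4.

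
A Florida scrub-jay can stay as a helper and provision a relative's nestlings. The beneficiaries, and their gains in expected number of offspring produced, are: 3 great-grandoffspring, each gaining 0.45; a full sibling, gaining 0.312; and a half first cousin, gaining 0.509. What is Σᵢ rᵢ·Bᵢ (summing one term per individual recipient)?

r to a great-grandoffspring = 1/8 (three parent–offspring links: r = (1/2)^3 = 1/8).
r to a full sibling = 1/2 (full sibs share both parents — two paths of length 2: r = 2·(1/2)^2 = 1/2).
r to a half first cousin = 0.0625 (half first cousins share one grandparent — one path of length 4: r = (1/2)^4 = 1/16).
Summing one r·B term per recipient: 3·0.125·0.45 + 1·0.5·0.312 + 1·0.0625·0.509 = 0.3565625.

0.3565625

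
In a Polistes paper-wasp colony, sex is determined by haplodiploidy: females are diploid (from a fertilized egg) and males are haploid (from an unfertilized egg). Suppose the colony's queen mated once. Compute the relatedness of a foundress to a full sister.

Haplodiploid full sisters inherit their father's entire haploid genome identically (contributing 1/2) and on average half of their mother's contribution (1/2 · 1/2 = 1/4); r = 1/2 + 1/4 = 3/4.

0.75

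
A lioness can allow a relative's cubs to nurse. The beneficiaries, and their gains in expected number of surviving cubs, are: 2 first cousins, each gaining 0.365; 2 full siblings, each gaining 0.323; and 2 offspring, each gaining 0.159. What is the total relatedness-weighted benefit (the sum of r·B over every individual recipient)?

r to a first cousin = 0.125 (first cousins share one grandparent pair — two paths of length 4: r = 2·(1/2)^4 = 1/8).
r to a full sibling = 0.5 (full sibs share both parents — two paths of length 2: r = 2·(1/2)^2 = 1/2).
r to an offspring = 1/2 (one parent–offspring link: r = (1/2)^1 = 1/2).
Summing one r·B term per recipient: 2·0.125·0.365 + 2·0.5·0.323 + 2·0.5·0.159 = 0.57325.

0.57325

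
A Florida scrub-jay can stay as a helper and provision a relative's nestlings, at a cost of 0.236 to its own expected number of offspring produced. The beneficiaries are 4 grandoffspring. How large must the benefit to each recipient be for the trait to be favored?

r to a grandoffspring = 1/4 (two parent–offspring links: r = (1/2)^2 = 1/4).
Hamilton's rule with n recipients of equal r: n·r·B > C, so B > C/(n·r) = 0.236/(4·0.25) = 0.236.

0.236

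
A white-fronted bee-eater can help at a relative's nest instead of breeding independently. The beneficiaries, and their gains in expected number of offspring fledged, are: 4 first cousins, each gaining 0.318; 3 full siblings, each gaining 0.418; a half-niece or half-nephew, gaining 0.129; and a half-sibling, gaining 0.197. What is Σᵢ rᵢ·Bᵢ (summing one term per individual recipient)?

r to a first cousin = 1/8 (first cousins share one grandparent pair — two paths of length 4: r = 2·(1/2)^4 = 1/8).
r to a full sibling = 1/2 (full sibs share both parents — two paths of length 2: r = 2·(1/2)^2 = 1/2).
r to a half-niece or half-nephew = 1/8 (half-aunt/uncle↔niece/nephew: one path of length 3: r = (1/2)^3 = 1/8).
r to a half-sibling = 1/4 (half-sibs share one parent — one path of length 2: r = (1/2)^2 = 1/4).
Summing one r·B term per recipient: 4·0.125·0.318 + 3·0.5·0.418 + 1·0.125·0.129 + 1·0.25·0.197 = 0.851375.

0.851375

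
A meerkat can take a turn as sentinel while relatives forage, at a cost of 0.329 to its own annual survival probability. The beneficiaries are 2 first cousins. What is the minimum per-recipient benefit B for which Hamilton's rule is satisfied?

1.316

r to a first cousin = 1/8 (first cousins share one grandparent pair — two paths of length 4: r = 2·(1/2)^4 = 1/8).
Hamilton's rule with n recipients of equal r: n·r·B > C, so B > C/(n·r) = 0.329/(2·0.125) = 1.316.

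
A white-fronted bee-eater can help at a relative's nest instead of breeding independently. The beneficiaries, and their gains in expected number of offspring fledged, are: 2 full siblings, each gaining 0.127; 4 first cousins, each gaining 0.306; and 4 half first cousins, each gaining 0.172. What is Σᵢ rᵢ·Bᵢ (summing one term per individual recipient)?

r to a full sibling = 1/2 (full sibs share both parents — two paths of length 2: r = 2·(1/2)^2 = 1/2).
r to a first cousin = 0.125 (first cousins share one grandparent pair — two paths of length 4: r = 2·(1/2)^4 = 1/8).
r to a half first cousin = 1/16 (half first cousins share one grandparent — one path of length 4: r = (1/2)^4 = 1/16).
Summing one r·B term per recipient: 2·0.5·0.127 + 4·0.125·0.306 + 4·0.0625·0.172 = 0.323.

0.323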